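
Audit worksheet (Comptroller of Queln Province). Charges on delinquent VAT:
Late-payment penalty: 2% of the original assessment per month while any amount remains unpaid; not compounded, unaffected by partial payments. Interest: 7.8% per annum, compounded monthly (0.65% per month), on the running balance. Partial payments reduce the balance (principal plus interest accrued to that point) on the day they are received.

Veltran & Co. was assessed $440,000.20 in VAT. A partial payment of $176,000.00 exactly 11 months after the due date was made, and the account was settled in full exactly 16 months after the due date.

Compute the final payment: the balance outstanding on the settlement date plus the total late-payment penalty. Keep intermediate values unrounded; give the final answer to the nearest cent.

Balance at month 11: $440,000.2000 × (1 + 0.0065)^11 = $472,502.8641…
After $176,000.00 payment: $472,502.8641… − $176,000.00 = $296,502.8641…
Balance at month 16: $296,502.8641… × (1 + 0.0065)^5 = $306,265.2966…
Penalty: 16 × 2% × $440,000.20 = $140,800.06…
Final settlement = outstanding balance + penalty = $306,265.2966… + $140,800.06… = $447,065.36

$447,065.36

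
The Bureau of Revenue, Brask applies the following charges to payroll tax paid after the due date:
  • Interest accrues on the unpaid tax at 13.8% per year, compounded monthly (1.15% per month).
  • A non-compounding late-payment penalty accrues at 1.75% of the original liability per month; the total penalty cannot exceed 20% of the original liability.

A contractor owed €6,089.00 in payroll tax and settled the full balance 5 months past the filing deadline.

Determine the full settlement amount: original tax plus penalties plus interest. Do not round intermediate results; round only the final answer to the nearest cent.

Penalty: 5 × 1.75% × €6,089.00 = €532.79… (below the 20% cap of €1,217.80)
Interest: €6,089.00 × ((1 + 0.0115)^5 − 1) = €6,089.00 × 0.0588378… = €358.2633…
Total = €6,089.00 + €532.7875 + €358.2633… = €6,980.05

€6,980.05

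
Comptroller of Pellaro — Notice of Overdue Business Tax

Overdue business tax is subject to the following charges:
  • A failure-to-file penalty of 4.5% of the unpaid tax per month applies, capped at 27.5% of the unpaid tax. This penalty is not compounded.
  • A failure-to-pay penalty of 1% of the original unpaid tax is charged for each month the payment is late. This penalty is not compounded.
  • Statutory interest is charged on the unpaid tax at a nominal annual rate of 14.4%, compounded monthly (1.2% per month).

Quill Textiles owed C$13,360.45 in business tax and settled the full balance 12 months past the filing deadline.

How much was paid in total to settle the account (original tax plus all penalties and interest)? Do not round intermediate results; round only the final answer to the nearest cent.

C$20,693.93

Failure-to-file: 12 × 4.5% × C$13,360.45 = C$7,214.64…, capped at 27.5% × C$13,360.45 = C$3,674.12…
Failure-to-pay penalty = 1% × C$13,360.45 × 12 mo = C$1,603.25…
Interest: C$13,360.45 × ((1 + 0.012)^12 − 1) = C$13,360.45 × 0.1538946… = C$2,056.1014…
Total = C$13,360.45 + C$5,277.3778… + C$2,056.1014… = C$20,693.93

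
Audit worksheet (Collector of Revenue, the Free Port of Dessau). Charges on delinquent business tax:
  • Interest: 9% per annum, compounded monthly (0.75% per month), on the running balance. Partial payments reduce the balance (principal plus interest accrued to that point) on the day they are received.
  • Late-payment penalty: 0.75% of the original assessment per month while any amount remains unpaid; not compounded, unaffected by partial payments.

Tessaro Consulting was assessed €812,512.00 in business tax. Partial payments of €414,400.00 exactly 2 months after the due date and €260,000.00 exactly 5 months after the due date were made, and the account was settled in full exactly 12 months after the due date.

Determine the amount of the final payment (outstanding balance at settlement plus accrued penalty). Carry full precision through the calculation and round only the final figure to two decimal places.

€241,346.11

Balance at month 2: €812,512.0000 × (1 + 0.0075)^2 = €824,745.3838
After €414,400.00 payment: €824,745.3838 − €414,400.00 = €410,345.3838
Balance at month 5: €410,345.3838 × (1 + 0.0075)^3 = €419,647.5738…
After €260,000.00 payment: €419,647.5738… − €260,000.00 = €159,647.5738…
Balance at month 12: €159,647.5738… × (1 + 0.0075)^7 = €168,220.0302…
Penalty: 12 × 0.75% × €812,512.00 = €73,126.08
Final settlement = outstanding balance + penalty = €168,220.0302… + €73,126.08 = €241,346.11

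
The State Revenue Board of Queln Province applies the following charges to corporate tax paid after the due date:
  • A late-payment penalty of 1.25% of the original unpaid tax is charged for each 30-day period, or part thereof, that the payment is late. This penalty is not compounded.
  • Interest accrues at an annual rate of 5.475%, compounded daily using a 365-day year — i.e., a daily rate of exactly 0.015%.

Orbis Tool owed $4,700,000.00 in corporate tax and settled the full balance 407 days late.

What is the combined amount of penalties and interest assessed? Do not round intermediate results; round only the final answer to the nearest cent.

Penalty periods: ⌈407/30⌉ = 14; penalty = 14 × 1.25% × $4,700,000.00 = $822,500.00
Interest: $4,700,000.00 × ((1 + 0.00015)^407 − 1) = $4,700,000.00 × 0.06294719… = $295,851.8116…
Penalties + interest = $822,500.0000 + $295,851.8116… = $1,118,351.81

$1,118,351.81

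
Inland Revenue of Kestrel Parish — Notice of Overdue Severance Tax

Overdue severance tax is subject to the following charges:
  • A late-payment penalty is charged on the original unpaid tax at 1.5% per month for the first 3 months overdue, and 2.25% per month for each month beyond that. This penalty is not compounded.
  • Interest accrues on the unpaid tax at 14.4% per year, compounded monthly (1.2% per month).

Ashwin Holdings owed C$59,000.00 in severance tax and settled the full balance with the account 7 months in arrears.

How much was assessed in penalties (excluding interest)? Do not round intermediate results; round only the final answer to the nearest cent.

C$7,965.00

Penalty, months 1–3: 3 × 1.5% × C$59,000.00 = C$2,655.00
Penalty, months 4–7: 4 × 2.25% × C$59,000.00 = C$5,310.00
Total penalty = C$2,655.00 + C$5,310.00 = C$7,965.00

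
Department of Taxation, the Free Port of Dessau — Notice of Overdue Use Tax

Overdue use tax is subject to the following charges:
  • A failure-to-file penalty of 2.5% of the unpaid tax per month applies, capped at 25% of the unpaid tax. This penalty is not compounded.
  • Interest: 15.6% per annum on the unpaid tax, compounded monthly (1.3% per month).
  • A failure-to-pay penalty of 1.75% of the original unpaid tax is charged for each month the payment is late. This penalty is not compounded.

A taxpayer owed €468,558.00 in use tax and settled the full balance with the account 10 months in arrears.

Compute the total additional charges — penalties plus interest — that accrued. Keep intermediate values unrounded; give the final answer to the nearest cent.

Failure-to-file: 10 × 2.5% × €468,558.00 = €117,139.50, capped at 25% × €468,558.00 = €117,139.50
Failure-to-pay penalty: 10 × 1.75% × €468,558.00 = €81,997.65
Interest: €468,558.00 × ((1 + 0.013)^10 − 1) = €468,558.00 × 0.1378747… = €64,602.3089…
Penalties + interest = €199,137.1500 + €64,602.3089… = €263,739.46

€263,739.46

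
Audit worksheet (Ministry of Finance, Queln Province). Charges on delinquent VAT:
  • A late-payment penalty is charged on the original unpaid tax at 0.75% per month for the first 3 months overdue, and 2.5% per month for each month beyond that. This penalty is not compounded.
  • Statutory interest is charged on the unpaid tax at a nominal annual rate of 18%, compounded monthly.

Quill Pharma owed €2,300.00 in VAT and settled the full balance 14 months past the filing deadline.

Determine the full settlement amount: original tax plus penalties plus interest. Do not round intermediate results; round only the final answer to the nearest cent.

€3,517.29

Penalty, months 1–3: 3 × 0.75% × €2,300.00 = €51.75
Penalty, months 4–14: 11 × 2.5% × €2,300.00 = €632.50
Interest (18%/yr ÷ 12 = 1.5%/month): €2,300.00 × ((1 + 0.015)^14 − 1) = €533.0382…
Total = €2,300.00 + €684.2500 + €533.0382… = €3,517.29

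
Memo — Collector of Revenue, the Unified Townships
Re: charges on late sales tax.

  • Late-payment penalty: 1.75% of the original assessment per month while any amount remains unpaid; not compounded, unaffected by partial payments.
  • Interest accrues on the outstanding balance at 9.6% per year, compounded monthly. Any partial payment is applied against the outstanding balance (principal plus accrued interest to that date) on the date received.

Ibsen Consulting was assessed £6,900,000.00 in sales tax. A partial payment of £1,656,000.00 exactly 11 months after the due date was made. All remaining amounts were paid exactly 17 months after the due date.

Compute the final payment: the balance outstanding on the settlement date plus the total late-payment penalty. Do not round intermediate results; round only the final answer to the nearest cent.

£8,216,583.77

Monthly rate = 9.6% ÷ 12 = 0.8%
Balance at month 11: £6,900,000.0000 × (1 + 0.008)^11 = £7,532,080.3439…
After £1,656,000.00 payment: £7,532,080.3439… − £1,656,000.00 = £5,876,080.3439…
Balance at month 17: £5,876,080.3439… × (1 + 0.008)^6 = £6,163,833.7708…
Penalty: 17 × 1.75% × £6,900,000.00 = £2,052,750.00
Final settlement = outstanding balance + penalty = £6,163,833.7708… + £2,052,750.00 = £8,216,583.77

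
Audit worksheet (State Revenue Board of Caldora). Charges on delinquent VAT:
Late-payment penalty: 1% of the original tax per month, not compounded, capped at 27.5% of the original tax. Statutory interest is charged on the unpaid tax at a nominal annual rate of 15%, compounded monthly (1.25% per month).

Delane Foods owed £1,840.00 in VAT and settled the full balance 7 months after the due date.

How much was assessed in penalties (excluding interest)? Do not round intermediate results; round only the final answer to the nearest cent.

Penalty: 7 × 1% × £1,840.00 = £128.80 (below the 27.5% cap of £506.00)

£128.80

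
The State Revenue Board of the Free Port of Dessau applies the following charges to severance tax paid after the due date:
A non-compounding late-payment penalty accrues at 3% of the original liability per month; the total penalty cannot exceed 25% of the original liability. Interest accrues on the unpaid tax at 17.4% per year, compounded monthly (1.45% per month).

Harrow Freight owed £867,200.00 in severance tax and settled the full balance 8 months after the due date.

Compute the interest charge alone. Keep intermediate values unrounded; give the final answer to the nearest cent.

£105,851.17

Interest: £867,200.00 × ((1 + 0.0145)^8 − 1) = £867,200.00 × 0.1220609… = £105,851.1722…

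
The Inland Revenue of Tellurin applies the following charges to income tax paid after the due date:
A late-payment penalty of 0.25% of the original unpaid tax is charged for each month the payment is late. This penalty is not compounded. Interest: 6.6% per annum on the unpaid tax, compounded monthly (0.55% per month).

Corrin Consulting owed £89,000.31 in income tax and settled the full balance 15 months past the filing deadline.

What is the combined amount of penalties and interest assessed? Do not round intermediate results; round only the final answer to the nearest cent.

Late-payment penalty: 15 × 0.25% × £89,000.31 = £3,337.51…
Interest: £89,000.31 × ((1 + 0.0055)^15 − 1) = £89,000.31 × 0.0857532… = £7,632.0627…
Penalties + interest = £3,337.5116… + £7,632.0627… = £10,969.57

£10,969.57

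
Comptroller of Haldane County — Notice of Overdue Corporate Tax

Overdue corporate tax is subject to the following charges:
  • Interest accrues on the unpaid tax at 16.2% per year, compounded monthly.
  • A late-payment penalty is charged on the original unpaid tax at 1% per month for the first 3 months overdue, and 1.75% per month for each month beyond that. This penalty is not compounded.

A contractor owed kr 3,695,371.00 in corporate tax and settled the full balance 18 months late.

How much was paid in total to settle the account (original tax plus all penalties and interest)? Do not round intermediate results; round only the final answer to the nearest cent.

kr 5,785,094.10

Penalty, months 1–3: 3 × 1% × kr 3,695,371.00 = kr 110,861.13
Penalty, months 4–18: 15 × 1.75% × kr 3,695,371.00 = kr 970,034.89…
Interest (16.2%/yr ÷ 12 = 1.35%/month): kr 3,695,371.00 × ((1 + 0.0135)^18 − 1) = kr 1,008,827.0854…
Total = kr 3,695,371.00 + kr 1,080,896.0175 + kr 1,008,827.0854… = kr 5,785,094.10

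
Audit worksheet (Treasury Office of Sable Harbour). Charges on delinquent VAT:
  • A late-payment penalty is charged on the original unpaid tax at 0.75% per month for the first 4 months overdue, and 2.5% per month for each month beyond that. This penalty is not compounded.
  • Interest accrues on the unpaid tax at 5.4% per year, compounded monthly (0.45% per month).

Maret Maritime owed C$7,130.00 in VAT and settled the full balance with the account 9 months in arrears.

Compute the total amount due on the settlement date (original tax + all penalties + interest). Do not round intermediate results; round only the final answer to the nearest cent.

C$8,529.17

Penalty, months 1–4: 4 × 0.75% × C$7,130.00 = C$213.90
Penalty, months 5–9: 5 × 2.5% × C$7,130.00 = C$891.25
Interest: C$7,130.00 × ((1 + 0.0045)^9 − 1) = C$7,130.00 × 0.0412367… = C$294.0177…
Total = C$7,130.00 + C$1,105.1500 + C$294.0177… = C$8,529.17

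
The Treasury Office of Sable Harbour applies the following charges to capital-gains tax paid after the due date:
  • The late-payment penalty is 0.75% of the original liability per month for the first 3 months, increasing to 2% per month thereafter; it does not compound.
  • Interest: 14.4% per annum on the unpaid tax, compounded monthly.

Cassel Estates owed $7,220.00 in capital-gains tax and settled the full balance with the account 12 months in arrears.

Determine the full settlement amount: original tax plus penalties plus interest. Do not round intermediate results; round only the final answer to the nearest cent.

Penalty, months 1–3: 3 × 0.75% × $7,220.00 = $162.45
Penalty, months 4–12: 9 × 2% × $7,220.00 = $1,299.60
Interest (14.4%/yr ÷ 12 = 1.2%/month): $7,220.00 × ((1 + 0.012)^12 − 1) = $1,111.1192…
Total = $7,220.00 + $1,462.0500 + $1,111.1192… = $9,793.17

$9,793.17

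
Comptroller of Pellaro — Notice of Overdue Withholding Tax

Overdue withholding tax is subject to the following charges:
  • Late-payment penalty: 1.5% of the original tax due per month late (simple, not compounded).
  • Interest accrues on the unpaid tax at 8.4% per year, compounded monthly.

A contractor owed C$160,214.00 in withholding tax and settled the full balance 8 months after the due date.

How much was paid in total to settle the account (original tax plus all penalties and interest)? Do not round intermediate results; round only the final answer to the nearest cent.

Late-payment penalty: 8 × 1.5% × C$160,214.00 = C$19,225.68
Interest (8.4%/yr ÷ 12 = 0.7%/month): C$160,214.00 × ((1 + 0.007)^8 − 1) = C$9,194.9021…
Total = C$160,214.00 + C$19,225.6800 + C$9,194.9021… = C$188,634.58

C$188,634.58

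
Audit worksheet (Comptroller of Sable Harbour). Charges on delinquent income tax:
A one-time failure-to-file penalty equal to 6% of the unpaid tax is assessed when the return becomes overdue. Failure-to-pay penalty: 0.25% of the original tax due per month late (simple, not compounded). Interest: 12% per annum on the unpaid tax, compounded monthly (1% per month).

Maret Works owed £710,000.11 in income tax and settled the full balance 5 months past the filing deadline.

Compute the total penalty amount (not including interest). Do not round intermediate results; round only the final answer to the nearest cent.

Failure-to-file penalty: 6% × £710,000.11 = £42,600.01…
Failure-to-pay penalty = 0.25% × £710,000.11 × 5 mo = £8,875.00…
Total penalty = £42,600.01… + £8,875.00… = £51,475.01

£51,475.01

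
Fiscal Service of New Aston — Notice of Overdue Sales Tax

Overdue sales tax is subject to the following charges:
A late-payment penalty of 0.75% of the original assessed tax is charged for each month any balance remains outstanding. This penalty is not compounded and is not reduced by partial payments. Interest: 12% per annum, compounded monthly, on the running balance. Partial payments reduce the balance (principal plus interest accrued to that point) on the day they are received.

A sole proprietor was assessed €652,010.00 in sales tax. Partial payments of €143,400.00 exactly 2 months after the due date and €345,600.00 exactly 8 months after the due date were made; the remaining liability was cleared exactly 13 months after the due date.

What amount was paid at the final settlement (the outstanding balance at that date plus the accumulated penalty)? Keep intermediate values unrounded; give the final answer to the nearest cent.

Monthly rate = 12% ÷ 12 = 1%
Balance at month 2: €652,010.0000 × (1 + 0.01)^2 = €665,115.4010
After €143,400.00 payment: €665,115.4010 − €143,400.00 = €521,715.4010
Balance at month 8: €521,715.4010 × (1 + 0.01)^6 = €553,811.4110…
After €345,600.00 payment: €553,811.4110… − €345,600.00 = €208,211.4110…
Balance at month 13: €208,211.4110… × (1 + 0.01)^5 = €218,832.2855…
Penalty: 13 × 0.75% × €652,010.00 = €63,570.98…
Final settlement = outstanding balance + penalty = €218,832.2855… + €63,570.98… = €282,403.26

€282,403.26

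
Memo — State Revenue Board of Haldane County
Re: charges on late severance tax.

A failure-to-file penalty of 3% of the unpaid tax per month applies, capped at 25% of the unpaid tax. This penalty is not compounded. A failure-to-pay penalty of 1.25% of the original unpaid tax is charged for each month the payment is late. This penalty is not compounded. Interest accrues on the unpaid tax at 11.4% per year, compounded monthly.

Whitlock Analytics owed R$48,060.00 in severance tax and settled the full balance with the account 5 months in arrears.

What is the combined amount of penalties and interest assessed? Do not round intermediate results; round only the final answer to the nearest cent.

Failure-to-file: 5 × 3% × R$48,060.00 = R$7,209.00 (under the 25% cap)
Failure-to-pay penalty: 5 × 1.25% × R$48,060.00 = R$3,003.75
Interest (11.4%/yr ÷ 12 = 0.95%/month): R$48,060.00 × ((1 + 0.0095)^5 − 1) = R$2,326.6382…
Penalties + interest = R$10,212.7500 + R$2,326.6382… = R$12,539.39

R$12,539.39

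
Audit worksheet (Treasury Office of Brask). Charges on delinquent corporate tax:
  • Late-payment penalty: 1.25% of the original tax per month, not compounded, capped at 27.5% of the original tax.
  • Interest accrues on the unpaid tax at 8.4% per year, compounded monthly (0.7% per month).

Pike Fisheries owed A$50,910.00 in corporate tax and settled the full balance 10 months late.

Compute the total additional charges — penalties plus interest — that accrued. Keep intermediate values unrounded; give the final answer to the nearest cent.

Penalty: 10 × 1.25% × A$50,910.00 = A$6,363.75 (below the 27.5% cap of A$14,000.25)
Interest: A$50,910.00 × ((1 + 0.007)^10 − 1) = A$50,910.00 × 0.0722467… = A$3,678.0779…
Penalties + interest = A$6,363.7500 + A$3,678.0779… = A$10,041.83

A$10,041.83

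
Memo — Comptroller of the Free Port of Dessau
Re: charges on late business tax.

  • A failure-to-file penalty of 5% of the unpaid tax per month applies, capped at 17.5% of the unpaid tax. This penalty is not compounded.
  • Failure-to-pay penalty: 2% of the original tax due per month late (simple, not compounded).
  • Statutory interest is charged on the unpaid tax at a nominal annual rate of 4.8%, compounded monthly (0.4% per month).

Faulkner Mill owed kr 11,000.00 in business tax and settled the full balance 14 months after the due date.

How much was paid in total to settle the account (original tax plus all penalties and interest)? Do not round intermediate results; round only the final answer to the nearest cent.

kr 16,637.28

Failure-to-file: 14 × 5% × kr 11,000.00 = kr 7,700.00, capped at 17.5% × kr 11,000.00 = kr 1,925.00
Failure-to-pay penalty = 2% × kr 11,000.00 × 14 mo = kr 3,080.00
Interest: kr 11,000.00 × ((1 + 0.004)^14 − 1) = kr 11,000.00 × 0.0574796… = kr 632.2751…
Total = kr 11,000.00 + kr 5,005.0000 + kr 632.2751… = kr 16,637.28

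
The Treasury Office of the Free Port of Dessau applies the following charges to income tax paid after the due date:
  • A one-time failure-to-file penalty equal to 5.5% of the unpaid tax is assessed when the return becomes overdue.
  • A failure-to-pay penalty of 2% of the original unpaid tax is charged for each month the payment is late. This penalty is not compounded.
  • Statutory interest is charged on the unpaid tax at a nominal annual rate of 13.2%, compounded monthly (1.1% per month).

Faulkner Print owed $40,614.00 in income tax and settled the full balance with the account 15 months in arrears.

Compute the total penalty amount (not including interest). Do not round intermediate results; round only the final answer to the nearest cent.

$14,417.97

Failure-to-file penalty: 5.5% × $40,614.00 = $2,233.77
Failure-to-pay penalty = 2% × $40,614.00 × 15 mo = $12,184.20
Total penalty = $2,233.77 + $12,184.20 = $14,417.97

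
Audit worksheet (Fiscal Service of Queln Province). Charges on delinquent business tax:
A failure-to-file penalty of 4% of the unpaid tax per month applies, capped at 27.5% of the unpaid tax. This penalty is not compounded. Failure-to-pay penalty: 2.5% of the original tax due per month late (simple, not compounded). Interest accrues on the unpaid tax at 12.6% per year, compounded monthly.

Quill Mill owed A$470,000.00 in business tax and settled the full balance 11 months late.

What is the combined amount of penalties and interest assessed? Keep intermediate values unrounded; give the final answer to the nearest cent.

Failure-to-file: 11 × 4% × A$470,000.00 = A$206,800.00, capped at 27.5% × A$470,000.00 = A$129,250.00
Failure-to-pay penalty: 11 × 2.5% × A$470,000.00 = A$129,250.00
Interest (12.6%/yr ÷ 12 = 1.05%/month): A$470,000.00 × ((1 + 0.0105)^11 − 1) = A$57,226.6496…
Penalties + interest = A$258,500.0000 + A$57,226.6496… = A$315,726.65

A$315,726.65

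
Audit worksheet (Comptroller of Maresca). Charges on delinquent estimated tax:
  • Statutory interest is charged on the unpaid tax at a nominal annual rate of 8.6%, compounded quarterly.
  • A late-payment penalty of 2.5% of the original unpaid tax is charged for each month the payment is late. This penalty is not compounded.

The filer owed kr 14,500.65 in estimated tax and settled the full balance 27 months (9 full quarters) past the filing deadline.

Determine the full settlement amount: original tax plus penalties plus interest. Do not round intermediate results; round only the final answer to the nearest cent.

Late-payment penalty = 2.5% × kr 14,500.65 × 27 mo = kr 9,787.94…
Interest (8.6%/yr ÷ 4 = 2.15%/quarter): kr 14,500.65 × ((1 + 0.0215)^9 − 1) = kr 3,059.6855…
Total = kr 14,500.65 + kr 9,787.9388… + kr 3,059.6855… = kr 27,348.27

kr 27,348.27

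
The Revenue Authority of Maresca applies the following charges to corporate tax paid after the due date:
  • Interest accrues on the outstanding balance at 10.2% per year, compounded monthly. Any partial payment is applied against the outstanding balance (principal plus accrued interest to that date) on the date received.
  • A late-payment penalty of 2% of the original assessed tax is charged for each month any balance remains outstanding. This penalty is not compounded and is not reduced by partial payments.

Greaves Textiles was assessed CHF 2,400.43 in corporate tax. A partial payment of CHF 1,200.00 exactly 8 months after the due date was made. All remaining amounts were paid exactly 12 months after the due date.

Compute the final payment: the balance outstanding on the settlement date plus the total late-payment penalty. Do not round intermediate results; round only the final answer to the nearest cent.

Monthly rate = 10.2% ÷ 12 = 0.85%
Balance at month 8: CHF 2,400.4300 × (1 + 0.0085)^8 = CHF 2,568.5987…
After CHF 1,200.00 payment: CHF 2,568.5987… − CHF 1,200.00 = CHF 1,368.5987…
Balance at month 12: CHF 1,368.5987… × (1 + 0.0085)^4 = CHF 1,415.7278…
Penalty: 12 × 2% × CHF 2,400.43 = CHF 576.10…
Final settlement = outstanding balance + penalty = CHF 1,415.7278… + CHF 576.10… = CHF 1,991.83

CHF 1,991.83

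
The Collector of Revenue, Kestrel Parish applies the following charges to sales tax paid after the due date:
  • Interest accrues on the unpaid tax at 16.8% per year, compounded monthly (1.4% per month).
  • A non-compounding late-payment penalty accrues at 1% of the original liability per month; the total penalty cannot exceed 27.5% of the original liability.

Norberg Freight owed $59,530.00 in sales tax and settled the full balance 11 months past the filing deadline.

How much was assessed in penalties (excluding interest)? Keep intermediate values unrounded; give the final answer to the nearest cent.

Penalty: 11 × 1% × $59,530.00 = $6,548.30 (below the 27.5% cap of $16,370.75)

$6,548.30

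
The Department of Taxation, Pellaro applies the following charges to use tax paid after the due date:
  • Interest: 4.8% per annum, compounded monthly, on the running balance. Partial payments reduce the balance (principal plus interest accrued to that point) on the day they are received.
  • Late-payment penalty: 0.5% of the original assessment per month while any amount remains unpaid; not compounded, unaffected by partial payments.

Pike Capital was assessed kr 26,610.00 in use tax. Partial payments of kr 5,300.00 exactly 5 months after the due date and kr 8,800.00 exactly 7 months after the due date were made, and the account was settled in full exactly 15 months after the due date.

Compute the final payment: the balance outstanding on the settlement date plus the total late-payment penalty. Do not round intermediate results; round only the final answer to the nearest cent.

kr 15,646.41

Monthly rate = 4.8% ÷ 12 = 0.4%
Balance at month 5: kr 26,610.0000 × (1 + 0.004)^5 = kr 27,146.4747…
After kr 5,300.00 payment: kr 27,146.4747… − kr 5,300.00 = kr 21,846.4747…
Balance at month 7: kr 21,846.4747… × (1 + 0.004)^2 = kr 22,021.5960…
After kr 8,800.00 payment: kr 22,021.5960… − kr 8,800.00 = kr 13,221.5960…
Balance at month 15: kr 13,221.5960… × (1 + 0.004)^8 = kr 13,650.6580…
Penalty: 15 × 0.5% × kr 26,610.00 = kr 1,995.75
Final settlement = outstanding balance + penalty = kr 13,650.6580… + kr 1,995.75 = kr 15,646.41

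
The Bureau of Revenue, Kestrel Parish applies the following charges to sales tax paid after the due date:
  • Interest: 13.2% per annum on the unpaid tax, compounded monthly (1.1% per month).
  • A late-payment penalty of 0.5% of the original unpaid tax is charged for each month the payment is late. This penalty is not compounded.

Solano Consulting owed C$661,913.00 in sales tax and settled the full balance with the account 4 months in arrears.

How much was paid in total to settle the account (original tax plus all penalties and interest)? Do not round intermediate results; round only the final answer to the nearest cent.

Late-payment penalty: 4 × 0.5% × C$661,913.00 = C$13,238.26
Interest: C$661,913.00 × ((1 + 0.011)^4 − 1) = C$661,913.00 × 0.0447313… = C$29,608.2546…
Total = C$661,913.00 + C$13,238.2600 + C$29,608.2546… = C$704,759.51

C$704,759.51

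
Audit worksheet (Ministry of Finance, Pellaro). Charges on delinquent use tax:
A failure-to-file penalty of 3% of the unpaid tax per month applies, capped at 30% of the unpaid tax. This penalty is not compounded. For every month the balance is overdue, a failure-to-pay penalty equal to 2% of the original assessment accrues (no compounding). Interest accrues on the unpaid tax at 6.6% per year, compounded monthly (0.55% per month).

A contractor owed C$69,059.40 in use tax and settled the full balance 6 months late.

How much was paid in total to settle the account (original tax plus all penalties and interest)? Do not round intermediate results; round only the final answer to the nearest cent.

Failure-to-file: 6 × 3% × C$69,059.40 = C$12,430.69… (under the 30% cap)
Failure-to-pay penalty: 6 × 2% × C$69,059.40 = C$8,287.13…
Interest: C$69,059.40 × ((1 + 0.0055)^6 − 1) = C$69,059.40 × 0.0334571… = C$2,310.5266…
Total = C$69,059.40 + C$20,717.8200 + C$2,310.5266… = C$92,087.75

C$92,087.75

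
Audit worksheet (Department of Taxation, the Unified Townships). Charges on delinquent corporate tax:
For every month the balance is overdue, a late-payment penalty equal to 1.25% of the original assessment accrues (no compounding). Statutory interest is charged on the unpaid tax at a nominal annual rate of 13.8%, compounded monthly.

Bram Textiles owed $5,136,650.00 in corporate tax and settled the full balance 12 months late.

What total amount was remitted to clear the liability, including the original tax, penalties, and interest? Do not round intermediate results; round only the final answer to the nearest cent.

$6,662,604.43

Late-payment penalty = 1.25% × $5,136,650.00 × 12 mo = $770,497.50
Interest (13.8%/yr ÷ 12 = 1.15%/month): $5,136,650.00 × ((1 + 0.0115)^12 − 1) = $755,456.9344…
Total = $5,136,650.00 + $770,497.5000 + $755,456.9344… = $6,662,604.43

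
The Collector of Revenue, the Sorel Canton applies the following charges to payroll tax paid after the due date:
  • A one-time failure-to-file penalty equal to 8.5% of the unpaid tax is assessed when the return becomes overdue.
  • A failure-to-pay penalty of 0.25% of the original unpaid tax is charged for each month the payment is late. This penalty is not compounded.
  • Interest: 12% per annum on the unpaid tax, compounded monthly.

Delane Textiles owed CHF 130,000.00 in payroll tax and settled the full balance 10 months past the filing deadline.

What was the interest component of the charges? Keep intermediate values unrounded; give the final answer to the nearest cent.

Interest (12%/yr ÷ 12 = 1%/month): CHF 130,000.00 × ((1 + 0.01)^10 − 1) = CHF 13,600.8763…

CHF 13,600.88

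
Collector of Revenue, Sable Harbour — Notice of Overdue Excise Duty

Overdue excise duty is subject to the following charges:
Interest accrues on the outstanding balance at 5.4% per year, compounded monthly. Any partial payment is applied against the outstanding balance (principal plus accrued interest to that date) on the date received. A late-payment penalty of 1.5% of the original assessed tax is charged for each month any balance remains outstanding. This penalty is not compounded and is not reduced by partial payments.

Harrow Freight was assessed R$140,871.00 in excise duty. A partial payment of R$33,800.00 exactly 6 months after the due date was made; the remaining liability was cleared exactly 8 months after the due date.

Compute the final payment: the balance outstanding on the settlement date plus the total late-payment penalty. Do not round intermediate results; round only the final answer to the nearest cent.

R$128,822.59

Monthly rate = 5.4% ÷ 12 = 0.45%
Balance at month 6: R$140,871.0000 × (1 + 0.0045)^6 = R$144,717.5642…
After R$33,800.00 payment: R$144,717.5642… − R$33,800.00 = R$110,917.5642…
Balance at month 8: R$110,917.5642… × (1 + 0.0045)^2 = R$111,918.0683…
Penalty: 8 × 1.5% × R$140,871.00 = R$16,904.52
Final settlement = outstanding balance + penalty = R$111,918.0683… + R$16,904.52 = R$128,822.59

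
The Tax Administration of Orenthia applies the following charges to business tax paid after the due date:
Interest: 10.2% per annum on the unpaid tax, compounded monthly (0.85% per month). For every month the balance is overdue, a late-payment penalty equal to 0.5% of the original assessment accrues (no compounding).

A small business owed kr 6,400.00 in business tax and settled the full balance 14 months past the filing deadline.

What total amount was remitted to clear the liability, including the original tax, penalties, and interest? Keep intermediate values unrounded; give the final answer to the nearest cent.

Late-payment penalty = 0.5% × kr 6,400.00 × 14 mo = kr 448.00
Interest: kr 6,400.00 × ((1 + 0.0085)^14 − 1) = kr 6,400.00 × 0.1258036… = kr 805.1431…
Total = kr 6,400.00 + kr 448.0000 + kr 805.1431… = kr 7,653.14

kr 7,653.14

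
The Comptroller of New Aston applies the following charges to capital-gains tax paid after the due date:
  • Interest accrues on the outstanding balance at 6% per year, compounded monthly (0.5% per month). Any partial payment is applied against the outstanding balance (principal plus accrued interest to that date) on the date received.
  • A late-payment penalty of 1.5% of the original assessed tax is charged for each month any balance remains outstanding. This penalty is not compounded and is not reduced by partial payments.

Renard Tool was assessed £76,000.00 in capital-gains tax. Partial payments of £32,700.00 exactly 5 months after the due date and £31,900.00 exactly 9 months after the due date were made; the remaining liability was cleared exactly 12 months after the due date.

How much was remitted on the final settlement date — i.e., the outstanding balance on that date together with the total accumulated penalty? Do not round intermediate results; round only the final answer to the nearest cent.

£28,124.81

Balance at month 5: £76,000.0000 × (1 + 0.005)^5 = £77,919.0952…
After £32,700.00 payment: £77,919.0952… − £32,700.00 = £45,219.0952…
Balance at month 9: £45,219.0952… × (1 + 0.005)^4 = £46,130.2826…
After £31,900.00 payment: £46,130.2826… − £31,900.00 = £14,230.2826…
Balance at month 12: £14,230.2826… × (1 + 0.005)^3 = £14,444.8059…
Penalty: 12 × 1.5% × £76,000.00 = £13,680.00
Final settlement = outstanding balance + penalty = £14,444.8059… + £13,680.00 = £28,124.81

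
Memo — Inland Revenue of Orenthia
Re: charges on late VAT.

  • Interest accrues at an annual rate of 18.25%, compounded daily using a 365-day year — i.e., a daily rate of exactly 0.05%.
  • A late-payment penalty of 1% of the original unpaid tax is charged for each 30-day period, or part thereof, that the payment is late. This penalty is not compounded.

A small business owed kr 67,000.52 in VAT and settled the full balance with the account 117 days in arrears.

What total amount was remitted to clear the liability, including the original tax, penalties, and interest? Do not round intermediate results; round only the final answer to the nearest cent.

kr 73,715.95

Penalty periods: ⌈117/30⌉ = 4; penalty = 4 × 1% × kr 67,000.52 = kr 2,680.02…
Interest: kr 67,000.52 × ((1 + 0.0005)^117 − 1) = kr 67,000.52 × 0.06022948… = kr 4,035.4068…
Total = kr 67,000.52 + kr 2,680.0208 + kr 4,035.4068… = kr 73,715.95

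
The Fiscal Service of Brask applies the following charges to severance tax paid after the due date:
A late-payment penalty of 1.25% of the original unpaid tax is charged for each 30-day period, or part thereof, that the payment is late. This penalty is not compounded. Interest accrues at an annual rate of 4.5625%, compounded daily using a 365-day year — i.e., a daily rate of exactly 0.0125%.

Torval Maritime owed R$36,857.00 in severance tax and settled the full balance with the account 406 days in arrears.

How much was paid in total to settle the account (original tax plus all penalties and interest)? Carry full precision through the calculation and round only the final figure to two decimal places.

Penalty periods: ⌈406/30⌉ = 14; penalty = 14 × 1.25% × R$36,857.00 = R$6,449.98…
Interest: R$36,857.00 × ((1 + 0.000125)^406 − 1) = R$36,857.00 × 0.05205651… = R$1,918.6467…
Total = R$36,857.00 + R$6,449.9750 + R$1,918.6467… = R$45,225.62

R$45,225.62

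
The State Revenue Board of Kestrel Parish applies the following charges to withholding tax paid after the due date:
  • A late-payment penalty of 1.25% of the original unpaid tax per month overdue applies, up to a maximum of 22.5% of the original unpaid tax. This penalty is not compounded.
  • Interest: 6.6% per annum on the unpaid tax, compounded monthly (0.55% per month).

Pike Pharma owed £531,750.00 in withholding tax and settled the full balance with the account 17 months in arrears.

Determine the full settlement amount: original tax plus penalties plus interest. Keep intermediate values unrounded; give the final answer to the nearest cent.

Penalty: 17 × 1.25% × £531,750.00 = £112,996.88… (below the 22.5% cap of £119,643.75)
Interest: £531,750.00 × ((1 + 0.0055)^17 − 1) = £531,750.00 × 0.0977293… = £51,967.5789…
Total = £531,750.00 + £112,996.8750 + £51,967.5789… = £696,714.45

£696,714.45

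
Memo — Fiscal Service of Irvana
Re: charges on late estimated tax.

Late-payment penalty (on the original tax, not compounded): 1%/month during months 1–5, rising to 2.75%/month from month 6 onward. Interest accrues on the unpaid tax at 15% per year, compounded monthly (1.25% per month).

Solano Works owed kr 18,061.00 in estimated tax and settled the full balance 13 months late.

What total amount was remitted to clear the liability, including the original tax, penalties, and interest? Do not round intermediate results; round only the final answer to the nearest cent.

Penalty, months 1–5: 5 × 1% × kr 18,061.00 = kr 903.05
Penalty, months 6–13: 8 × 2.75% × kr 18,061.00 = kr 3,973.42
Interest: kr 18,061.00 × ((1 + 0.0125)^13 − 1) = kr 18,061.00 × 0.1752639… = kr 3,165.4422…
Total = kr 18,061.00 + kr 4,876.4700 + kr 3,165.4422… = kr 26,102.91

kr 26,102.91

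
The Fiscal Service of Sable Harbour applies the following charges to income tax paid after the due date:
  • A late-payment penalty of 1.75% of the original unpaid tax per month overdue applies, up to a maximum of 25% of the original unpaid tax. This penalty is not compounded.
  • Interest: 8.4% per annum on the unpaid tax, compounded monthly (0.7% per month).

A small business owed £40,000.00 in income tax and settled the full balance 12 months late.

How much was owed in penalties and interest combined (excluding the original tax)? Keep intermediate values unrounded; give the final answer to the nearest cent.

Penalty: 12 × 1.75% × £40,000.00 = £8,400.00 (below the 25% cap of £10,000.00)
Interest: £40,000.00 × ((1 + 0.007)^12 − 1) = £40,000.00 × 0.0873107… = £3,492.4265…
Penalties + interest = £8,400.0000 + £3,492.4265… = £11,892.43

£11,892.43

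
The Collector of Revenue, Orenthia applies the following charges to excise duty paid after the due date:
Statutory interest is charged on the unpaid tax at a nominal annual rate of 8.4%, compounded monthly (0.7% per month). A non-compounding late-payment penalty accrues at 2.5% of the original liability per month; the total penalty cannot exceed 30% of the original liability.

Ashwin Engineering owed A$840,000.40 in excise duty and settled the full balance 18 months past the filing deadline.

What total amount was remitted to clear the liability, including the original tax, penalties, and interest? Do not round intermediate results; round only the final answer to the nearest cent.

A$1,204,379.45

Penalty (uncapped): 18 × 2.5% × A$840,000.40 = A$378,000.18; cap = 30% × A$840,000.40 = A$252,000.12 → penalty = A$252,000.12
Interest: A$840,000.40 × ((1 + 0.007)^18 − 1) = A$840,000.40 × 0.1337844… = A$112,378.9338…
Total = A$840,000.40 + A$252,000.1200 + A$112,378.9338… = A$1,204,379.45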